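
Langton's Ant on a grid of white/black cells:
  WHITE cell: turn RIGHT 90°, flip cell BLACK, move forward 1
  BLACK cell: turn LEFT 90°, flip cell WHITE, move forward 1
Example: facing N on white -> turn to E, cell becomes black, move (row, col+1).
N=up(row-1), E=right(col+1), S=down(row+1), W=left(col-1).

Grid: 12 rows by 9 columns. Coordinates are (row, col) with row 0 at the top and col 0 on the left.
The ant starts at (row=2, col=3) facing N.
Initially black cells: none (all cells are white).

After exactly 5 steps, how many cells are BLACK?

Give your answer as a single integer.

Step 1: on WHITE (2,3): turn R to E, flip to black, move to (2,4). |black|=1
Step 2: on WHITE (2,4): turn R to S, flip to black, move to (3,4). |black|=2
Step 3: on WHITE (3,4): turn R to W, flip to black, move to (3,3). |black|=3
Step 4: on WHITE (3,3): turn R to N, flip to black, move to (2,3). |black|=4
Step 5: on BLACK (2,3): turn L to W, flip to white, move to (2,2). |black|=3

Answer: 3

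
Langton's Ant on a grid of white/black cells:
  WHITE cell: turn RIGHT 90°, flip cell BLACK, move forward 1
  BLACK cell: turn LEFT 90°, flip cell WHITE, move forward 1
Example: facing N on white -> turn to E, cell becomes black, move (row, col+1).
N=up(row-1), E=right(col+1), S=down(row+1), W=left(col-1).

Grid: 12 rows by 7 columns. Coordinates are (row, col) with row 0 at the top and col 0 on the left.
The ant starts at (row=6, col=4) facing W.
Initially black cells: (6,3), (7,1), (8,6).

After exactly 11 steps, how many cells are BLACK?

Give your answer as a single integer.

Step 1: on WHITE (6,4): turn R to N, flip to black, move to (5,4). |black|=4
Step 2: on WHITE (5,4): turn R to E, flip to black, move to (5,5). |black|=5
Step 3: on WHITE (5,5): turn R to S, flip to black, move to (6,5). |black|=6
Step 4: on WHITE (6,5): turn R to W, flip to black, move to (6,4). |black|=7
Step 5: on BLACK (6,4): turn L to S, flip to white, move to (7,4). |black|=6
Step 6: on WHITE (7,4): turn R to W, flip to black, move to (7,3). |black|=7
Step 7: on WHITE (7,3): turn R to N, flip to black, move to (6,3). |black|=8
Step 8: on BLACK (6,3): turn L to W, flip to white, move to (6,2). |black|=7
Step 9: on WHITE (6,2): turn R to N, flip to black, move to (5,2). |black|=8
Step 10: on WHITE (5,2): turn R to E, flip to black, move to (5,3). |black|=9
Step 11: on WHITE (5,3): turn R to S, flip to black, move to (6,3). |black|=10

Answer: 10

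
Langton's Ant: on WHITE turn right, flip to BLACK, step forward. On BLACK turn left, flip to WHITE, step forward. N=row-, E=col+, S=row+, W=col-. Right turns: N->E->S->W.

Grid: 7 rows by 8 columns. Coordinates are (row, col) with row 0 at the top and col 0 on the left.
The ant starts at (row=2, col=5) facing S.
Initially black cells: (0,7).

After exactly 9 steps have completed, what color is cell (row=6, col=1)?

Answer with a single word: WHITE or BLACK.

Step 1: on WHITE (2,5): turn R to W, flip to black, move to (2,4). |black|=2
Step 2: on WHITE (2,4): turn R to N, flip to black, move to (1,4). |black|=3
Step 3: on WHITE (1,4): turn R to E, flip to black, move to (1,5). |black|=4
Step 4: on WHITE (1,5): turn R to S, flip to black, move to (2,5). |black|=5
Step 5: on BLACK (2,5): turn L to E, flip to white, move to (2,6). |black|=4
Step 6: on WHITE (2,6): turn R to S, flip to black, move to (3,6). |black|=5
Step 7: on WHITE (3,6): turn R to W, flip to black, move to (3,5). |black|=6
Step 8: on WHITE (3,5): turn R to N, flip to black, move to (2,5). |black|=7
Step 9: on WHITE (2,5): turn R to E, flip to black, move to (2,6). |black|=8

Answer: WHITE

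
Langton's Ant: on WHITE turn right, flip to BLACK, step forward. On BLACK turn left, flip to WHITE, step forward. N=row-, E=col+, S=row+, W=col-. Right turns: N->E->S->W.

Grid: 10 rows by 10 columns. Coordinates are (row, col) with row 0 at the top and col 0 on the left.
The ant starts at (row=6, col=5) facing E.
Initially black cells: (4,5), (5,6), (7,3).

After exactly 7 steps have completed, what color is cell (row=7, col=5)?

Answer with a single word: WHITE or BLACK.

Step 1: on WHITE (6,5): turn R to S, flip to black, move to (7,5). |black|=4
Step 2: on WHITE (7,5): turn R to W, flip to black, move to (7,4). |black|=5
Step 3: on WHITE (7,4): turn R to N, flip to black, move to (6,4). |black|=6
Step 4: on WHITE (6,4): turn R to E, flip to black, move to (6,5). |black|=7
Step 5: on BLACK (6,5): turn L to N, flip to white, move to (5,5). |black|=6
Step 6: on WHITE (5,5): turn R to E, flip to black, move to (5,6). |black|=7
Step 7: on BLACK (5,6): turn L to N, flip to white, move to (4,6). |black|=6

Answer: BLACK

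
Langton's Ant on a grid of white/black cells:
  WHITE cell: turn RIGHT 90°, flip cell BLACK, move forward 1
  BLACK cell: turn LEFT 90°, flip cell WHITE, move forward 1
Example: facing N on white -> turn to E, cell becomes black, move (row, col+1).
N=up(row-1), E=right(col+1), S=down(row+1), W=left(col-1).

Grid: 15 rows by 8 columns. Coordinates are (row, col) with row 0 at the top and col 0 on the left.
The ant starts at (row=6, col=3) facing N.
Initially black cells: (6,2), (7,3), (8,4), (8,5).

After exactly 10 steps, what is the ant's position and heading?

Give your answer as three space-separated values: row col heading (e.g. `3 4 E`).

Answer: 7 4 N

Derivation:
Step 1: on WHITE (6,3): turn R to E, flip to black, move to (6,4). |black|=5
Step 2: on WHITE (6,4): turn R to S, flip to black, move to (7,4). |black|=6
Step 3: on WHITE (7,4): turn R to W, flip to black, move to (7,3). |black|=7
Step 4: on BLACK (7,3): turn L to S, flip to white, move to (8,3). |black|=6
Step 5: on WHITE (8,3): turn R to W, flip to black, move to (8,2). |black|=7
Step 6: on WHITE (8,2): turn R to N, flip to black, move to (7,2). |black|=8
Step 7: on WHITE (7,2): turn R to E, flip to black, move to (7,3). |black|=9
Step 8: on WHITE (7,3): turn R to S, flip to black, move to (8,3). |black|=10
Step 9: on BLACK (8,3): turn L to E, flip to white, move to (8,4). |black|=9
Step 10: on BLACK (8,4): turn L to N, flip to white, move to (7,4). |black|=8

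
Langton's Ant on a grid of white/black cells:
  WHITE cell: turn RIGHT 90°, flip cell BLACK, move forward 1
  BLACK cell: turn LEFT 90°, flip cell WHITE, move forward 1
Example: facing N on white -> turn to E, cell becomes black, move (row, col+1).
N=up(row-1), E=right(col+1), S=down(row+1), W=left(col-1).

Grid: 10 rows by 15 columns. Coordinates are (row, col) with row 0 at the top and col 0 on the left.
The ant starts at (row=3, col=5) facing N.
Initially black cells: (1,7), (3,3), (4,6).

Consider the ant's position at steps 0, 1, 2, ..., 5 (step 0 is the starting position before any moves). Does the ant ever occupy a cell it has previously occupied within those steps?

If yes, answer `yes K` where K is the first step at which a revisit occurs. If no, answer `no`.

Step 1: on WHITE (3,5): turn R to E, flip to black, move to (3,6). |black|=4 — new cell
Step 2: on WHITE (3,6): turn R to S, flip to black, move to (4,6). |black|=5 — new cell
Step 3: on BLACK (4,6): turn L to E, flip to white, move to (4,7). |black|=4 — new cell
Step 4: on WHITE (4,7): turn R to S, flip to black, move to (5,7). |black|=5 — new cell
Step 5: on WHITE (5,7): turn R to W, flip to black, move to (5,6). |black|=6 — new cell
No revisit within 5 steps.

Answer: no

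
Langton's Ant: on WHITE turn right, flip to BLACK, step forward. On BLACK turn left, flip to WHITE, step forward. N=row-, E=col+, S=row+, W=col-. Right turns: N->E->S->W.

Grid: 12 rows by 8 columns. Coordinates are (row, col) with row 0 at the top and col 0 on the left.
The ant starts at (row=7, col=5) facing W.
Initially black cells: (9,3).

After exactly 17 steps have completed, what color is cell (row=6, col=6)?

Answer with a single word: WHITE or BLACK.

Answer: BLACK

Derivation:
Step 1: on WHITE (7,5): turn R to N, flip to black, move to (6,5). |black|=2
Step 2: on WHITE (6,5): turn R to E, flip to black, move to (6,6). |black|=3
Step 3: on WHITE (6,6): turn R to S, flip to black, move to (7,6). |black|=4
Step 4: on WHITE (7,6): turn R to W, flip to black, move to (7,5). |black|=5
Step 5: on BLACK (7,5): turn L to S, flip to white, move to (8,5). |black|=4
Step 6: on WHITE (8,5): turn R to W, flip to black, move to (8,4). |black|=5
Step 7: on WHITE (8,4): turn R to N, flip to black, move to (7,4). |black|=6
Step 8: on WHITE (7,4): turn R to E, flip to black, move to (7,5). |black|=7
Step 9: on WHITE (7,5): turn R to S, flip to black, move to (8,5). |black|=8
Step 10: on BLACK (8,5): turn L to E, flip to white, move to (8,6). |black|=7
Step 11: on WHITE (8,6): turn R to S, flip to black, move to (9,6). |black|=8
Step 12: on WHITE (9,6): turn R to W, flip to black, move to (9,5). |black|=9
Step 13: on WHITE (9,5): turn R to N, flip to black, move to (8,5). |black|=10
Step 14: on WHITE (8,5): turn R to E, flip to black, move to (8,6). |black|=11
Step 15: on BLACK (8,6): turn L to N, flip to white, move to (7,6). |black|=10
Step 16: on BLACK (7,6): turn L to W, flip to white, move to (7,5). |black|=9
Step 17: on BLACK (7,5): turn L to S, flip to white, move to (8,5). |black|=8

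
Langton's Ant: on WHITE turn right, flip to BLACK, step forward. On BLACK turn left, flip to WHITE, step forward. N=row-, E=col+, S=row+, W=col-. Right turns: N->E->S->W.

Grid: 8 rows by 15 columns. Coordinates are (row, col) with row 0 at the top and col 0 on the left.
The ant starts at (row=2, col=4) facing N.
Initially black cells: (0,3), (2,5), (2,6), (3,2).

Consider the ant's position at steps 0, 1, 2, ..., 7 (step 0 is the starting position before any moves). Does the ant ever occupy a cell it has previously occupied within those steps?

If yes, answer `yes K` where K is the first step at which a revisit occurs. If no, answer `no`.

Step 1: on WHITE (2,4): turn R to E, flip to black, move to (2,5). |black|=5 — new cell
Step 2: on BLACK (2,5): turn L to N, flip to white, move to (1,5). |black|=4 — new cell
Step 3: on WHITE (1,5): turn R to E, flip to black, move to (1,6). |black|=5 — new cell
Step 4: on WHITE (1,6): turn R to S, flip to black, move to (2,6). |black|=6 — new cell
Step 5: on BLACK (2,6): turn L to E, flip to white, move to (2,7). |black|=5 — new cell
Step 6: on WHITE (2,7): turn R to S, flip to black, move to (3,7). |black|=6 — new cell
Step 7: on WHITE (3,7): turn R to W, flip to black, move to (3,6). |black|=7 — new cell
No revisit within 7 steps.

Answer: no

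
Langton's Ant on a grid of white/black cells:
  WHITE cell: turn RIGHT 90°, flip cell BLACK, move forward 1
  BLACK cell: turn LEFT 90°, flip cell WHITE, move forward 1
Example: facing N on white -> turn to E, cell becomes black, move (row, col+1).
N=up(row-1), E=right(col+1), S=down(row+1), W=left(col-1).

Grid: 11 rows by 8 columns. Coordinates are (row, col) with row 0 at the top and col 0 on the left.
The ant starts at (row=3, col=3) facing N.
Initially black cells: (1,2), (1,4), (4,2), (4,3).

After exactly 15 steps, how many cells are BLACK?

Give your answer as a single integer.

Answer: 13

Derivation:
Step 1: on WHITE (3,3): turn R to E, flip to black, move to (3,4). |black|=5
Step 2: on WHITE (3,4): turn R to S, flip to black, move to (4,4). |black|=6
Step 3: on WHITE (4,4): turn R to W, flip to black, move to (4,3). |black|=7
Step 4: on BLACK (4,3): turn L to S, flip to white, move to (5,3). |black|=6
Step 5: on WHITE (5,3): turn R to W, flip to black, move to (5,2). |black|=7
Step 6: on WHITE (5,2): turn R to N, flip to black, move to (4,2). |black|=8
Step 7: on BLACK (4,2): turn L to W, flip to white, move to (4,1). |black|=7
Step 8: on WHITE (4,1): turn R to N, flip to black, move to (3,1). |black|=8
Step 9: on WHITE (3,1): turn R to E, flip to black, move to (3,2). |black|=9
Step 10: on WHITE (3,2): turn R to S, flip to black, move to (4,2). |black|=10
Step 11: on WHITE (4,2): turn R to W, flip to black, move to (4,1). |black|=11
Step 12: on BLACK (4,1): turn L to S, flip to white, move to (5,1). |black|=10
Step 13: on WHITE (5,1): turn R to W, flip to black, move to (5,0). |black|=11
Step 14: on WHITE (5,0): turn R to N, flip to black, move to (4,0). |black|=12
Step 15: on WHITE (4,0): turn R to E, flip to black, move to (4,1). |black|=13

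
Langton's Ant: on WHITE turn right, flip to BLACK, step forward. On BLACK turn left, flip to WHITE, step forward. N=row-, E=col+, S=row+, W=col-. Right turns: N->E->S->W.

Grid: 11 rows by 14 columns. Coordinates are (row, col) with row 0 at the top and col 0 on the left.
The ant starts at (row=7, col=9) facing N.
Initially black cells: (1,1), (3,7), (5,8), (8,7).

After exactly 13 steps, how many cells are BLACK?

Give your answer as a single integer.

Step 1: on WHITE (7,9): turn R to E, flip to black, move to (7,10). |black|=5
Step 2: on WHITE (7,10): turn R to S, flip to black, move to (8,10). |black|=6
Step 3: on WHITE (8,10): turn R to W, flip to black, move to (8,9). |black|=7
Step 4: on WHITE (8,9): turn R to N, flip to black, move to (7,9). |black|=8
Step 5: on BLACK (7,9): turn L to W, flip to white, move to (7,8). |black|=7
Step 6: on WHITE (7,8): turn R to N, flip to black, move to (6,8). |black|=8
Step 7: on WHITE (6,8): turn R to E, flip to black, move to (6,9). |black|=9
Step 8: on WHITE (6,9): turn R to S, flip to black, move to (7,9). |black|=10
Step 9: on WHITE (7,9): turn R to W, flip to black, move to (7,8). |black|=11
Step 10: on BLACK (7,8): turn L to S, flip to white, move to (8,8). |black|=10
Step 11: on WHITE (8,8): turn R to W, flip to black, move to (8,7). |black|=11
Step 12: on BLACK (8,7): turn L to S, flip to white, move to (9,7). |black|=10
Step 13: on WHITE (9,7): turn R to W, flip to black, move to (9,6). |black|=11

Answer: 11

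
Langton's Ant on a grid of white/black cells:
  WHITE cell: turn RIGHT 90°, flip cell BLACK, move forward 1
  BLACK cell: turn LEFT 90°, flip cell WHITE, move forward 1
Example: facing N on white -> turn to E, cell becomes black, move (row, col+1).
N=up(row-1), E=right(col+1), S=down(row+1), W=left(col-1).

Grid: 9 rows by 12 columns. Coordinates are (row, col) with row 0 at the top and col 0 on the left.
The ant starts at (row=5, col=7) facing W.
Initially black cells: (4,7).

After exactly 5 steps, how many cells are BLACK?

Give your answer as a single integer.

Answer: 4

Derivation:
Step 1: on WHITE (5,7): turn R to N, flip to black, move to (4,7). |black|=2
Step 2: on BLACK (4,7): turn L to W, flip to white, move to (4,6). |black|=1
Step 3: on WHITE (4,6): turn R to N, flip to black, move to (3,6). |black|=2
Step 4: on WHITE (3,6): turn R to E, flip to black, move to (3,7). |black|=3
Step 5: on WHITE (3,7): turn R to S, flip to black, move to (4,7). |black|=4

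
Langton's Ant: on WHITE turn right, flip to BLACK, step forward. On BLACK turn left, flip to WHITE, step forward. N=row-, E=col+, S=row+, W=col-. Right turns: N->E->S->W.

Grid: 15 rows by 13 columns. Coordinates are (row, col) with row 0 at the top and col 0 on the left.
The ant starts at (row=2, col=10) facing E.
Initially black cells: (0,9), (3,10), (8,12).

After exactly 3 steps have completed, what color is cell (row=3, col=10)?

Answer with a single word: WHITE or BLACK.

Answer: WHITE

Derivation:
Step 1: on WHITE (2,10): turn R to S, flip to black, move to (3,10). |black|=4
Step 2: on BLACK (3,10): turn L to E, flip to white, move to (3,11). |black|=3
Step 3: on WHITE (3,11): turn R to S, flip to black, move to (4,11). |black|=4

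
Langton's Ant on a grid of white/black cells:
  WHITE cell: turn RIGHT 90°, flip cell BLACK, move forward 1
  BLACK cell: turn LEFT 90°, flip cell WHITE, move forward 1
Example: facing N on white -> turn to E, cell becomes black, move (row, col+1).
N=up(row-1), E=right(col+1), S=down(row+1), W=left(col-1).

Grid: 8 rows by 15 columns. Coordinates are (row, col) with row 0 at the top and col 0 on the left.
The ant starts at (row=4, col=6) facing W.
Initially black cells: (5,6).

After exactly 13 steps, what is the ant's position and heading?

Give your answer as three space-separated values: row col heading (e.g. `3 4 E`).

Step 1: on WHITE (4,6): turn R to N, flip to black, move to (3,6). |black|=2
Step 2: on WHITE (3,6): turn R to E, flip to black, move to (3,7). |black|=3
Step 3: on WHITE (3,7): turn R to S, flip to black, move to (4,7). |black|=4
Step 4: on WHITE (4,7): turn R to W, flip to black, move to (4,6). |black|=5
Step 5: on BLACK (4,6): turn L to S, flip to white, move to (5,6). |black|=4
Step 6: on BLACK (5,6): turn L to E, flip to white, move to (5,7). |black|=3
Step 7: on WHITE (5,7): turn R to S, flip to black, move to (6,7). |black|=4
Step 8: on WHITE (6,7): turn R to W, flip to black, move to (6,6). |black|=5
Step 9: on WHITE (6,6): turn R to N, flip to black, move to (5,6). |black|=6
Step 10: on WHITE (5,6): turn R to E, flip to black, move to (5,7). |black|=7
Step 11: on BLACK (5,7): turn L to N, flip to white, move to (4,7). |black|=6
Step 12: on BLACK (4,7): turn L to W, flip to white, move to (4,6). |black|=5
Step 13: on WHITE (4,6): turn R to N, flip to black, move to (3,6). |black|=6

Answer: 3 6 N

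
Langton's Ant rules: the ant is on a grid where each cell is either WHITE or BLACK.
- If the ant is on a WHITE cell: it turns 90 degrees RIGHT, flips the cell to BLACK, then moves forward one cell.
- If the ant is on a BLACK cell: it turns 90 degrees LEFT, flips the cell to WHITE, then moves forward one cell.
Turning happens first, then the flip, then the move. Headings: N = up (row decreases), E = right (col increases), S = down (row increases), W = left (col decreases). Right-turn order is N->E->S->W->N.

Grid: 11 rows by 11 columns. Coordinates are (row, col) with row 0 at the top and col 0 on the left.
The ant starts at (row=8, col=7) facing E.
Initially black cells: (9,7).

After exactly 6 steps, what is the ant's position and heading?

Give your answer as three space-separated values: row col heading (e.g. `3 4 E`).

Step 1: on WHITE (8,7): turn R to S, flip to black, move to (9,7). |black|=2
Step 2: on BLACK (9,7): turn L to E, flip to white, move to (9,8). |black|=1
Step 3: on WHITE (9,8): turn R to S, flip to black, move to (10,8). |black|=2
Step 4: on WHITE (10,8): turn R to W, flip to black, move to (10,7). |black|=3
Step 5: on WHITE (10,7): turn R to N, flip to black, move to (9,7). |black|=4
Step 6: on WHITE (9,7): turn R to E, flip to black, move to (9,8). |black|=5

Answer: 9 8 E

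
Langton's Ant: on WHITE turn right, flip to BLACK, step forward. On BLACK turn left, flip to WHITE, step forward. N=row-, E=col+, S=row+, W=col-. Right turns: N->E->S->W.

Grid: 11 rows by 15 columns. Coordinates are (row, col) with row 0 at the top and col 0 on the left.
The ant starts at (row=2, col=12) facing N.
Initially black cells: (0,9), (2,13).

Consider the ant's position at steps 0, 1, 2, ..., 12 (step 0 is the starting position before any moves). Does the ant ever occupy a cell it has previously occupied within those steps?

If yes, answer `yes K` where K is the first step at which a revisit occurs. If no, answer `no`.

Answer: yes 5

Derivation:
Step 1: on WHITE (2,12): turn R to E, flip to black, move to (2,13). |black|=3 — new cell
Step 2: on BLACK (2,13): turn L to N, flip to white, move to (1,13). |black|=2 — new cell
Step 3: on WHITE (1,13): turn R to E, flip to black, move to (1,14). |black|=3 — new cell
Step 4: on WHITE (1,14): turn R to S, flip to black, move to (2,14). |black|=4 — new cell
Step 5: on WHITE (2,14): turn R to W, flip to black, move to (2,13). |black|=5 — REVISIT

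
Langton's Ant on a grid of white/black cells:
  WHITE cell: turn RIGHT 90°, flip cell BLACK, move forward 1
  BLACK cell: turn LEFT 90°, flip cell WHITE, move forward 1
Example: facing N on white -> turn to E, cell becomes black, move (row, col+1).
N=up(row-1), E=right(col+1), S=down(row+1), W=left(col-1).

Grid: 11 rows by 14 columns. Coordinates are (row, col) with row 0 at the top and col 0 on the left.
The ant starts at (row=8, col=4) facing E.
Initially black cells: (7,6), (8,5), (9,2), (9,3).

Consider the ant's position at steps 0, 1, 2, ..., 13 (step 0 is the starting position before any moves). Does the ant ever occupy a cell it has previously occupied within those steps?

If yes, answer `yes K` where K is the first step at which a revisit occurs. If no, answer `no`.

Step 1: on WHITE (8,4): turn R to S, flip to black, move to (9,4). |black|=5 — new cell
Step 2: on WHITE (9,4): turn R to W, flip to black, move to (9,3). |black|=6 — new cell
Step 3: on BLACK (9,3): turn L to S, flip to white, move to (10,3). |black|=5 — new cell
Step 4: on WHITE (10,3): turn R to W, flip to black, move to (10,2). |black|=6 — new cell
Step 5: on WHITE (10,2): turn R to N, flip to black, move to (9,2). |black|=7 — new cell
Step 6: on BLACK (9,2): turn L to W, flip to white, move to (9,1). |black|=6 — new cell
Step 7: on WHITE (9,1): turn R to N, flip to black, move to (8,1). |black|=7 — new cell
Step 8: on WHITE (8,1): turn R to E, flip to black, move to (8,2). |black|=8 — new cell
Step 9: on WHITE (8,2): turn R to S, flip to black, move to (9,2). |black|=9 — REVISIT

Answer: yes 9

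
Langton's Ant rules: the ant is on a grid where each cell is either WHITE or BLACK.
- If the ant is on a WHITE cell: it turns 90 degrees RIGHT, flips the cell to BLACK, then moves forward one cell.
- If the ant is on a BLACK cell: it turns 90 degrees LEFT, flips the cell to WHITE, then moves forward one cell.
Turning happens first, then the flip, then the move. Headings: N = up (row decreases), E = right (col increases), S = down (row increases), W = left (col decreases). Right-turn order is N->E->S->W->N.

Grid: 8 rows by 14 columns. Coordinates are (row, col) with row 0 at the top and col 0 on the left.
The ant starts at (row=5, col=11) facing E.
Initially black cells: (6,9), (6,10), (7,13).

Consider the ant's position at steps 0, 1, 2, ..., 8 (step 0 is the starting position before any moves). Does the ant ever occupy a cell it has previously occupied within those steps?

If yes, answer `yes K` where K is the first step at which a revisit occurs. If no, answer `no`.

Answer: no

Derivation:
Step 1: on WHITE (5,11): turn R to S, flip to black, move to (6,11). |black|=4 — new cell
Step 2: on WHITE (6,11): turn R to W, flip to black, move to (6,10). |black|=5 — new cell
Step 3: on BLACK (6,10): turn L to S, flip to white, move to (7,10). |black|=4 — new cell
Step 4: on WHITE (7,10): turn R to W, flip to black, move to (7,9). |black|=5 — new cell
Step 5: on WHITE (7,9): turn R to N, flip to black, move to (6,9). |black|=6 — new cell
Step 6: on BLACK (6,9): turn L to W, flip to white, move to (6,8). |black|=5 — new cell
Step 7: on WHITE (6,8): turn R to N, flip to black, move to (5,8). |black|=6 — new cell
Step 8: on WHITE (5,8): turn R to E, flip to black, move to (5,9). |black|=7 — new cell
No revisit within 8 steps.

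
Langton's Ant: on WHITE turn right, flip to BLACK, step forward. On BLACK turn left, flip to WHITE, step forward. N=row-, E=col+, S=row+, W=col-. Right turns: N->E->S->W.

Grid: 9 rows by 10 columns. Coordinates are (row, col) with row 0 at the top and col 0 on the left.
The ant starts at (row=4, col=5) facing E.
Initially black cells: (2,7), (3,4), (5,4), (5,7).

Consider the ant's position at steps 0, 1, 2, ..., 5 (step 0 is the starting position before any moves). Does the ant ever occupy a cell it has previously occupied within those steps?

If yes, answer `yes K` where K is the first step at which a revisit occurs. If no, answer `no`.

Step 1: on WHITE (4,5): turn R to S, flip to black, move to (5,5). |black|=5 — new cell
Step 2: on WHITE (5,5): turn R to W, flip to black, move to (5,4). |black|=6 — new cell
Step 3: on BLACK (5,4): turn L to S, flip to white, move to (6,4). |black|=5 — new cell
Step 4: on WHITE (6,4): turn R to W, flip to black, move to (6,3). |black|=6 — new cell
Step 5: on WHITE (6,3): turn R to N, flip to black, move to (5,3). |black|=7 — new cell
No revisit within 5 steps.

Answer: no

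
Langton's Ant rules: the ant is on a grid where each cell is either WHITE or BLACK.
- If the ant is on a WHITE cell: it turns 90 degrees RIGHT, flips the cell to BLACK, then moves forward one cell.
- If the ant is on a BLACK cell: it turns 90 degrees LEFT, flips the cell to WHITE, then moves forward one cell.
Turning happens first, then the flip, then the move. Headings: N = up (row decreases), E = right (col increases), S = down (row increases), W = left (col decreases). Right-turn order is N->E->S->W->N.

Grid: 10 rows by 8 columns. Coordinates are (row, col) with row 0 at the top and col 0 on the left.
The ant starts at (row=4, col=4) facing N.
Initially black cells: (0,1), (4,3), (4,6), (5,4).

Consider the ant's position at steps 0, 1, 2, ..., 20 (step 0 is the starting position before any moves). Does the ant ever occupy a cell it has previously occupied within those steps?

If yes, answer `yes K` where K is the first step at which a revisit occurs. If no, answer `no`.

Step 1: on WHITE (4,4): turn R to E, flip to black, move to (4,5). |black|=5 — new cell
Step 2: on WHITE (4,5): turn R to S, flip to black, move to (5,5). |black|=6 — new cell
Step 3: on WHITE (5,5): turn R to W, flip to black, move to (5,4). |black|=7 — new cell
Step 4: on BLACK (5,4): turn L to S, flip to white, move to (6,4). |black|=6 — new cell
Step 5: on WHITE (6,4): turn R to W, flip to black, move to (6,3). |black|=7 — new cell
Step 6: on WHITE (6,3): turn R to N, flip to black, move to (5,3). |black|=8 — new cell
Step 7: on WHITE (5,3): turn R to E, flip to black, move to (5,4). |black|=9 — REVISIT

Answer: yes 7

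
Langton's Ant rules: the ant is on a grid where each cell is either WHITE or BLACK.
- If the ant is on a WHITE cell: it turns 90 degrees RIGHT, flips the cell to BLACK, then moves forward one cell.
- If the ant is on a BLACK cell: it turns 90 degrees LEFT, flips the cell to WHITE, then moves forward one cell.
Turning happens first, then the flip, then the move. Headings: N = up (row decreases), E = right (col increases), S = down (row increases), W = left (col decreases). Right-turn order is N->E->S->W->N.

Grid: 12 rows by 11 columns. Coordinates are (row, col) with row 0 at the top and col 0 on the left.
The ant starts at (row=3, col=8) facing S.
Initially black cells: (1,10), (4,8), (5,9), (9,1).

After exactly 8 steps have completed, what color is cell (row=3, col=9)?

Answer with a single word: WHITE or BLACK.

Answer: BLACK

Derivation:
Step 1: on WHITE (3,8): turn R to W, flip to black, move to (3,7). |black|=5
Step 2: on WHITE (3,7): turn R to N, flip to black, move to (2,7). |black|=6
Step 3: on WHITE (2,7): turn R to E, flip to black, move to (2,8). |black|=7
Step 4: on WHITE (2,8): turn R to S, flip to black, move to (3,8). |black|=8
Step 5: on BLACK (3,8): turn L to E, flip to white, move to (3,9). |black|=7
Step 6: on WHITE (3,9): turn R to S, flip to black, move to (4,9). |black|=8
Step 7: on WHITE (4,9): turn R to W, flip to black, move to (4,8). |black|=9
Step 8: on BLACK (4,8): turn L to S, flip to white, move to (5,8). |black|=8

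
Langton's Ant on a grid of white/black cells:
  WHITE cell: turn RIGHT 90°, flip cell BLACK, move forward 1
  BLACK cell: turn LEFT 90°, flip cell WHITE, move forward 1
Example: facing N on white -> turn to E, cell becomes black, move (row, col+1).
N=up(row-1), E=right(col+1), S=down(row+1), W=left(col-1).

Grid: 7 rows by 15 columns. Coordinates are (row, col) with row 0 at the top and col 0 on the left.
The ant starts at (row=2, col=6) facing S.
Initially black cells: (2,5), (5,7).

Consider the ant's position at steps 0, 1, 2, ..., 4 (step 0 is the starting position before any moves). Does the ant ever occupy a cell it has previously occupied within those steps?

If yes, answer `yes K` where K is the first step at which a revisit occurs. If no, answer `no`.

Step 1: on WHITE (2,6): turn R to W, flip to black, move to (2,5). |black|=3 — new cell
Step 2: on BLACK (2,5): turn L to S, flip to white, move to (3,5). |black|=2 — new cell
Step 3: on WHITE (3,5): turn R to W, flip to black, move to (3,4). |black|=3 — new cell
Step 4: on WHITE (3,4): turn R to N, flip to black, move to (2,4). |black|=4 — new cell
No revisit within 4 steps.

Answer: no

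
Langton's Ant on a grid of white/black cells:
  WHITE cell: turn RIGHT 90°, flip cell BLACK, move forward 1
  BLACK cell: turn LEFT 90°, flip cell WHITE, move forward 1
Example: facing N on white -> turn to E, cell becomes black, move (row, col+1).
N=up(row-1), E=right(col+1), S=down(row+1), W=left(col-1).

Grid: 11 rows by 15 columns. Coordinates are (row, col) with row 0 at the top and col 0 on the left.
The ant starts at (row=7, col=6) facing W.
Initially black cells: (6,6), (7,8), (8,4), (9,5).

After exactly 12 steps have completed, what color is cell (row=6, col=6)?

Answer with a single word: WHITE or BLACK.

Answer: BLACK

Derivation:
Step 1: on WHITE (7,6): turn R to N, flip to black, move to (6,6). |black|=5
Step 2: on BLACK (6,6): turn L to W, flip to white, move to (6,5). |black|=4
Step 3: on WHITE (6,5): turn R to N, flip to black, move to (5,5). |black|=5
Step 4: on WHITE (5,5): turn R to E, flip to black, move to (5,6). |black|=6
Step 5: on WHITE (5,6): turn R to S, flip to black, move to (6,6). |black|=7
Step 6: on WHITE (6,6): turn R to W, flip to black, move to (6,5). |black|=8
Step 7: on BLACK (6,5): turn L to S, flip to white, move to (7,5). |black|=7
Step 8: on WHITE (7,5): turn R to W, flip to black, move to (7,4). |black|=8
Step 9: on WHITE (7,4): turn R to N, flip to black, move to (6,4). |black|=9
Step 10: on WHITE (6,4): turn R to E, flip to black, move to (6,5). |black|=10
Step 11: on WHITE (6,5): turn R to S, flip to black, move to (7,5). |black|=11
Step 12: on BLACK (7,5): turn L to E, flip to white, move to (7,6). |black|=10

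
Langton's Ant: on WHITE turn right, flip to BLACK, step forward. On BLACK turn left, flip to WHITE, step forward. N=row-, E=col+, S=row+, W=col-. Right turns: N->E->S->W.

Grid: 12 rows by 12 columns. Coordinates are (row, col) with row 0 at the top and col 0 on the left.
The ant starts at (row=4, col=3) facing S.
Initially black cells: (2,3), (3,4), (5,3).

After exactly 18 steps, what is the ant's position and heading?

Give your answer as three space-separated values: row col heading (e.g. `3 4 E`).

Answer: 5 4 N

Derivation:
Step 1: on WHITE (4,3): turn R to W, flip to black, move to (4,2). |black|=4
Step 2: on WHITE (4,2): turn R to N, flip to black, move to (3,2). |black|=5
Step 3: on WHITE (3,2): turn R to E, flip to black, move to (3,3). |black|=6
Step 4: on WHITE (3,3): turn R to S, flip to black, move to (4,3). |black|=7
Step 5: on BLACK (4,3): turn L to E, flip to white, move to (4,4). |black|=6
Step 6: on WHITE (4,4): turn R to S, flip to black, move to (5,4). |black|=7
Step 7: on WHITE (5,4): turn R to W, flip to black, move to (5,3). |black|=8
Step 8: on BLACK (5,3): turn L to S, flip to white, move to (6,3). |black|=7
Step 9: on WHITE (6,3): turn R to W, flip to black, move to (6,2). |black|=8
Step 10: on WHITE (6,2): turn R to N, flip to black, move to (5,2). |black|=9
Step 11: on WHITE (5,2): turn R to E, flip to black, move to (5,3). |black|=10
Step 12: on WHITE (5,3): turn R to S, flip to black, move to (6,3). |black|=11
Step 13: on BLACK (6,3): turn L to E, flip to white, move to (6,4). |black|=10
Step 14: on WHITE (6,4): turn R to S, flip to black, move to (7,4). |black|=11
Step 15: on WHITE (7,4): turn R to W, flip to black, move to (7,3). |black|=12
Step 16: on WHITE (7,3): turn R to N, flip to black, move to (6,3). |black|=13
Step 17: on WHITE (6,3): turn R to E, flip to black, move to (6,4). |black|=14
Step 18: on BLACK (6,4): turn L to N, flip to white, move to (5,4). |black|=13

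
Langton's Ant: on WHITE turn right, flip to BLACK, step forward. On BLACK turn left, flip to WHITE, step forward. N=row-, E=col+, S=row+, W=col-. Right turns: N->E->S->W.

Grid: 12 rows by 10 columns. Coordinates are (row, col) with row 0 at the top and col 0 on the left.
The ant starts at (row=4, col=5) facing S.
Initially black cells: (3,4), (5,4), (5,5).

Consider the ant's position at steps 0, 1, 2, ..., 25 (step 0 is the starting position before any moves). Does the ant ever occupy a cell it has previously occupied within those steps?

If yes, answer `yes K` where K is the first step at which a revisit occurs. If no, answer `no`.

Answer: yes 6

Derivation:
Step 1: on WHITE (4,5): turn R to W, flip to black, move to (4,4). |black|=4 — new cell
Step 2: on WHITE (4,4): turn R to N, flip to black, move to (3,4). |black|=5 — new cell
Step 3: on BLACK (3,4): turn L to W, flip to white, move to (3,3). |black|=4 — new cell
Step 4: on WHITE (3,3): turn R to N, flip to black, move to (2,3). |black|=5 — new cell
Step 5: on WHITE (2,3): turn R to E, flip to black, move to (2,4). |black|=6 — new cell
Step 6: on WHITE (2,4): turn R to S, flip to black, move to (3,4). |black|=7 — REVISIT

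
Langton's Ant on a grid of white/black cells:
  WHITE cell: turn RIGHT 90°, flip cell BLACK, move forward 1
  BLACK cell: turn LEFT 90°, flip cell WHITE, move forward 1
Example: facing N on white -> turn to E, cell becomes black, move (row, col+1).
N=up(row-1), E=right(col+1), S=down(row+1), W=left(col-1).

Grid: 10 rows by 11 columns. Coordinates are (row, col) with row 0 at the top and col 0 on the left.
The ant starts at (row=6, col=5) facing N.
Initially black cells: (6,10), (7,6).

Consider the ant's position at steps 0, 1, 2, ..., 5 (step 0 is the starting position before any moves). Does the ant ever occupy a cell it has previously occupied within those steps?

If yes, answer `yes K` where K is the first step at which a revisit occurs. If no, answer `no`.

Step 1: on WHITE (6,5): turn R to E, flip to black, move to (6,6). |black|=3 — new cell
Step 2: on WHITE (6,6): turn R to S, flip to black, move to (7,6). |black|=4 — new cell
Step 3: on BLACK (7,6): turn L to E, flip to white, move to (7,7). |black|=3 — new cell
Step 4: on WHITE (7,7): turn R to S, flip to black, move to (8,7). |black|=4 — new cell
Step 5: on WHITE (8,7): turn R to W, flip to black, move to (8,6). |black|=5 — new cell
No revisit within 5 steps.

Answer: no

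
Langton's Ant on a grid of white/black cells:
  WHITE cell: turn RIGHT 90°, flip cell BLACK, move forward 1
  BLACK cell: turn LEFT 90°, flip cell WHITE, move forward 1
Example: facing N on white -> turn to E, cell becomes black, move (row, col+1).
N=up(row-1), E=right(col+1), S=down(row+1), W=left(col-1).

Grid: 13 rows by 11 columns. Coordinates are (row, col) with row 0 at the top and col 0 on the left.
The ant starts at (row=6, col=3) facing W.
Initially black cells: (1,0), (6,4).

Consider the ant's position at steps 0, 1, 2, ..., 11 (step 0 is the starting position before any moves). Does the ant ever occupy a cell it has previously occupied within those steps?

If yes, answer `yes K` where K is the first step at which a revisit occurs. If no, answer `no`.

Answer: yes 7

Derivation:
Step 1: on WHITE (6,3): turn R to N, flip to black, move to (5,3). |black|=3 — new cell
Step 2: on WHITE (5,3): turn R to E, flip to black, move to (5,4). |black|=4 — new cell
Step 3: on WHITE (5,4): turn R to S, flip to black, move to (6,4). |black|=5 — new cell
Step 4: on BLACK (6,4): turn L to E, flip to white, move to (6,5). |black|=4 — new cell
Step 5: on WHITE (6,5): turn R to S, flip to black, move to (7,5). |black|=5 — new cell
Step 6: on WHITE (7,5): turn R to W, flip to black, move to (7,4). |black|=6 — new cell
Step 7: on WHITE (7,4): turn R to N, flip to black, move to (6,4). |black|=7 — REVISIT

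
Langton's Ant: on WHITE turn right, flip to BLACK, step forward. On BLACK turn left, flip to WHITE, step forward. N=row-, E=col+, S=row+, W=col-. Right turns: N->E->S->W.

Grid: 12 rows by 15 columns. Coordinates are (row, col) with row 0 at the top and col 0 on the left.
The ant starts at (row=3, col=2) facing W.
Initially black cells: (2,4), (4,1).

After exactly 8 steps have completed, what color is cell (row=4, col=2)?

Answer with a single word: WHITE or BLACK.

Answer: BLACK

Derivation:
Step 1: on WHITE (3,2): turn R to N, flip to black, move to (2,2). |black|=3
Step 2: on WHITE (2,2): turn R to E, flip to black, move to (2,3). |black|=4
Step 3: on WHITE (2,3): turn R to S, flip to black, move to (3,3). |black|=5
Step 4: on WHITE (3,3): turn R to W, flip to black, move to (3,2). |black|=6
Step 5: on BLACK (3,2): turn L to S, flip to white, move to (4,2). |black|=5
Step 6: on WHITE (4,2): turn R to W, flip to black, move to (4,1). |black|=6
Step 7: on BLACK (4,1): turn L to S, flip to white, move to (5,1). |black|=5
Step 8: on WHITE (5,1): turn R to W, flip to black, move to (5,0). |black|=6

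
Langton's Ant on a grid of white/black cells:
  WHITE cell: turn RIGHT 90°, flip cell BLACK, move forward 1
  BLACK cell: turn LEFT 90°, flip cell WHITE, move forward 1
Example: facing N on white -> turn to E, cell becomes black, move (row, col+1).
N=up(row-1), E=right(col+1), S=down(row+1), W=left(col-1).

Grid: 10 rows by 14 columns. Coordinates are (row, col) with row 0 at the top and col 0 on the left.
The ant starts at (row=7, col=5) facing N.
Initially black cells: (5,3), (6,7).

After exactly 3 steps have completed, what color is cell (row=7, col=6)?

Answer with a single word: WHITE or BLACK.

Step 1: on WHITE (7,5): turn R to E, flip to black, move to (7,6). |black|=3
Step 2: on WHITE (7,6): turn R to S, flip to black, move to (8,6). |black|=4
Step 3: on WHITE (8,6): turn R to W, flip to black, move to (8,5). |black|=5

Answer: BLACK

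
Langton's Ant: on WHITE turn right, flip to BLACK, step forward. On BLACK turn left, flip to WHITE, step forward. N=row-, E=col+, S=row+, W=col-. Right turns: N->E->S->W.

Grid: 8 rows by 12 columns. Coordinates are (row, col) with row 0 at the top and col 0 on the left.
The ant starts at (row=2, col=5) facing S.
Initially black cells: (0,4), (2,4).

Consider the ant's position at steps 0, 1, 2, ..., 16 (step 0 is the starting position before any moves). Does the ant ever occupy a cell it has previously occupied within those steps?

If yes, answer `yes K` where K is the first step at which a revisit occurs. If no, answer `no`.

Step 1: on WHITE (2,5): turn R to W, flip to black, move to (2,4). |black|=3 — new cell
Step 2: on BLACK (2,4): turn L to S, flip to white, move to (3,4). |black|=2 — new cell
Step 3: on WHITE (3,4): turn R to W, flip to black, move to (3,3). |black|=3 — new cell
Step 4: on WHITE (3,3): turn R to N, flip to black, move to (2,3). |black|=4 — new cell
Step 5: on WHITE (2,3): turn R to E, flip to black, move to (2,4). |black|=5 — REVISIT

Answer: yes 5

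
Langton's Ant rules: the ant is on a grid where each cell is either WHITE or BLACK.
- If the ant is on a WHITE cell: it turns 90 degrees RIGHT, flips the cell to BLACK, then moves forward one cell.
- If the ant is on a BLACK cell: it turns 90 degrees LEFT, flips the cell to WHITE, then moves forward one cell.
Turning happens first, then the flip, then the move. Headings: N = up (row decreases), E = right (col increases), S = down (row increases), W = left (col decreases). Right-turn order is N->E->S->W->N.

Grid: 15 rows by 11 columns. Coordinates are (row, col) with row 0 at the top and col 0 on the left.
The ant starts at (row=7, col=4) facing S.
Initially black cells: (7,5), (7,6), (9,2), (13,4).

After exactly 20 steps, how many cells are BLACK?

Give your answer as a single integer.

Step 1: on WHITE (7,4): turn R to W, flip to black, move to (7,3). |black|=5
Step 2: on WHITE (7,3): turn R to N, flip to black, move to (6,3). |black|=6
Step 3: on WHITE (6,3): turn R to E, flip to black, move to (6,4). |black|=7
Step 4: on WHITE (6,4): turn R to S, flip to black, move to (7,4). |black|=8
Step 5: on BLACK (7,4): turn L to E, flip to white, move to (7,5). |black|=7
Step 6: on BLACK (7,5): turn L to N, flip to white, move to (6,5). |black|=6
Step 7: on WHITE (6,5): turn R to E, flip to black, move to (6,6). |black|=7
Step 8: on WHITE (6,6): turn R to S, flip to black, move to (7,6). |black|=8
Step 9: on BLACK (7,6): turn L to E, flip to white, move to (7,7). |black|=7
Step 10: on WHITE (7,7): turn R to S, flip to black, move to (8,7). |black|=8
Step 11: on WHITE (8,7): turn R to W, flip to black, move to (8,6). |black|=9
Step 12: on WHITE (8,6): turn R to N, flip to black, move to (7,6). |black|=10
Step 13: on WHITE (7,6): turn R to E, flip to black, move to (7,7). |black|=11
Step 14: on BLACK (7,7): turn L to N, flip to white, move to (6,7). |black|=10
Step 15: on WHITE (6,7): turn R to E, flip to black, move to (6,8). |black|=11
Step 16: on WHITE (6,8): turn R to S, flip to black, move to (7,8). |black|=12
Step 17: on WHITE (7,8): turn R to W, flip to black, move to (7,7). |black|=13
Step 18: on WHITE (7,7): turn R to N, flip to black, move to (6,7). |black|=14
Step 19: on BLACK (6,7): turn L to W, flip to white, move to (6,6). |black|=13
Step 20: on BLACK (6,6): turn L to S, flip to white, move to (7,6). |black|=12

Answer: 12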